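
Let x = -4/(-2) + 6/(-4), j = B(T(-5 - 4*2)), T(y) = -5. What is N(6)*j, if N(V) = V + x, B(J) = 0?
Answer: 0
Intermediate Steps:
j = 0
x = ½ (x = -4*(-½) + 6*(-¼) = 2 - 3/2 = ½ ≈ 0.50000)
N(V) = ½ + V (N(V) = V + ½ = ½ + V)
N(6)*j = (½ + 6)*0 = (13/2)*0 = 0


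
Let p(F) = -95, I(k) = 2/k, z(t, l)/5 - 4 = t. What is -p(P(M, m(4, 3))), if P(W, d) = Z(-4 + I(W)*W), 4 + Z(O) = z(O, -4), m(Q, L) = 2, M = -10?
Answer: 95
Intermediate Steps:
z(t, l) = 20 + 5*t
Z(O) = 16 + 5*O (Z(O) = -4 + (20 + 5*O) = 16 + 5*O)
P(W, d) = 6 (P(W, d) = 16 + 5*(-4 + (2/W)*W) = 16 + 5*(-4 + 2) = 16 + 5*(-2) = 16 - 10 = 6)
-p(P(M, m(4, 3))) = -1*(-95) = 95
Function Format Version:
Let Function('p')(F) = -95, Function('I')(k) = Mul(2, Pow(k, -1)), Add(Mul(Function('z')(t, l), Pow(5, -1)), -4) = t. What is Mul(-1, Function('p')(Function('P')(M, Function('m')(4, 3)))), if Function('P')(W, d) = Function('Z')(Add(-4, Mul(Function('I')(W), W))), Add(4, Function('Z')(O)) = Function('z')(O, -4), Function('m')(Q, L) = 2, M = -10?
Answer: 95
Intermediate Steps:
Function('z')(t, l) = Add(20, Mul(5, t))
Function('Z')(O) = Add(16, Mul(5, O)) (Function('Z')(O) = Add(-4, Add(20, Mul(5, O))) = Add(16, Mul(5, O)))
Function('P')(W, d) = 6 (Function('P')(W, d) = Add(16, Mul(5, Add(-4, Mul(Mul(2, Pow(W, -1)), W)))) = Add(16, Mul(5, Add(-4, 2))) = Add(16, Mul(5, -2)) = Add(16, -10) = 6)
Mul(-1, Function('p')(Function('P')(M, Function('m')(4, 3)))) = Mul(-1, -95) = 95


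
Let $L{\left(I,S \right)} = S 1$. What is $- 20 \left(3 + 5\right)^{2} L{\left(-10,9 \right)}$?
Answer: $-11520$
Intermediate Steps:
$L{\left(I,S \right)} = S$
$- 20 \left(3 + 5\right)^{2} L{\left(-10,9 \right)} = - 20 \left(3 + 5\right)^{2} \cdot 9 = - 20 \cdot 8^{2} \cdot 9 = \left(-20\right) 64 \cdot 9 = \left(-1280\right) 9 = -11520$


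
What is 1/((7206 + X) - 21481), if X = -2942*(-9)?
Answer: 1/12203 ≈ 8.1947e-5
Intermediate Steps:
X = 26478
1/((7206 + X) - 21481) = 1/((7206 + 26478) - 21481) = 1/(33684 - 21481) = 1/12203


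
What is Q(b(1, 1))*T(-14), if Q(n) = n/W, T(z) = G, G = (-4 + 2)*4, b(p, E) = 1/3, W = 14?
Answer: -4/21 ≈ -0.19048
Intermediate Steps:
b(p, E) = ⅓
G = -8 (G = -2*4 = -8)
T(z) = -8
Q(n) = n/14
Q(b(1, 1))*T(-14) = ((1/14)*(⅓))*(-8) = (1/42)*(-8) = -4/21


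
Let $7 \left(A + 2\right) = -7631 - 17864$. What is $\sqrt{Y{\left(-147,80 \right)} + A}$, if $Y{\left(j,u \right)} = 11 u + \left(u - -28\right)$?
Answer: $\frac{i \sqrt{130151}}{7} \approx 51.538 i$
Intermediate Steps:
$Y{\left(j,u \right)} = 28 + 12 u$ ($Y{\left(j,u \right)} = 11 u + \left(u + 28\right) = 11 u + \left(28 + u\right) = 28 + 12 u$)
$A = - \frac{25509}{7}$ ($A = -2 + \frac{-7631 - 17864}{7} = -2 + \frac{1}{7} \left(-25495\right) = -2 - \frac{25495}{7} = - \frac{25509}{7} \approx -3644.1$)
$\sqrt{Y{\left(-147,80 \right)} + A} = \sqrt{\left(28 + 12 \cdot 80\right) - \frac{25509}{7}} = \sqrt{\left(28 + 960\right) - \frac{25509}{7}} = \sqrt{988 - \frac{25509}{7}} = \sqrt{- \frac{18593}{7}} = \frac{i \sqrt{130151}}{7}$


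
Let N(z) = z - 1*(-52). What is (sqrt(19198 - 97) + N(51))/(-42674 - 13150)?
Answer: -103/55824 - sqrt(19101)/55824 ≈ -0.0043208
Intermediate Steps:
N(z) = 52 + z (N(z) = z + 52 = 52 + z)
(sqrt(19198 - 97) + N(51))/(-42674 - 13150) = (sqrt(19198 - 97) + (52 + 51))/(-42674 - 13150) = (sqrt(19101) + 103)/(-55824) = (103 + sqrt(19101))*(-1/55824) = -103/55824 - sqrt(19101)/55824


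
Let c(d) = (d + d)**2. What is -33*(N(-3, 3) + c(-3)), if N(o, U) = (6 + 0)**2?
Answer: -2376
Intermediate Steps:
N(o, U) = 36 (N(o, U) = 6**2 = 36)
c(d) = 4*d**2 (c(d) = (2*d)**2 = 4*d**2)
-33*(N(-3, 3) + c(-3)) = -33*(36 + 4*(-3)**2) = -33*(36 + 4*9) = -33*(36 + 36) = -33*72 = -2376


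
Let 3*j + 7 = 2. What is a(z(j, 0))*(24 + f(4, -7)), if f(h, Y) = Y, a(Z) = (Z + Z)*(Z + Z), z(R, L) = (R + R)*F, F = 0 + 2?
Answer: 27200/9 ≈ 3022.2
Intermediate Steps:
F = 2
j = -5/3 (j = -7/3 + (⅓)*2 = -7/3 + ⅔ = -5/3 ≈ -1.6667)
z(R, L) = 4*R (z(R, L) = (R + R)*2 = (2*R)*2 = 4*R)
a(Z) = 4*Z² (a(Z) = (2*Z)*(2*Z) = 4*Z²)
a(z(j, 0))*(24 + f(4, -7)) = (4*(4*(-5/3))²)*(24 - 7) = (4*(-20/3)²)*17 = (4*(400/9))*17 = (1600/9)*17 = 27200/9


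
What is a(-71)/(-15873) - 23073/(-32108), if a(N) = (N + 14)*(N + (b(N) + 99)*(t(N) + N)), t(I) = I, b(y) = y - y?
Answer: -8497345465/169883428 ≈ -50.019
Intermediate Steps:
b(y) = 0
a(N) = 199*N*(14 + N) (a(N) = (N + 14)*(N + (0 + 99)*(N + N)) = (14 + N)*(N + 99*(2*N)) = (14 + N)*(N + 198*N) = (14 + N)*(199*N) = 199*N*(14 + N))
a(-71)/(-15873) - 23073/(-32108) = (199*(-71)*(14 - 71))/(-15873) - 23073/(-32108) = (199*(-71)*(-57))*(-1/15873) - 23073*(-1/32108) = 805353*(-1/15873) + 23073/32108 = -268451/5291 + 23073/32108 = -8497345465/169883428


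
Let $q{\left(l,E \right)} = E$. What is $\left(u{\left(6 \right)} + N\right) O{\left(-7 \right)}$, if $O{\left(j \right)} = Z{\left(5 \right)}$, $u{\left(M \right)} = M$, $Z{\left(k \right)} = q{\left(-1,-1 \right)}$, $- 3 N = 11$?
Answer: $- \frac{7}{3} \approx -2.3333$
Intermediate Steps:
$N = - \frac{11}{3}$ ($N = \left(- \frac{1}{3}\right) 11 = - \frac{11}{3} \approx -3.6667$)
$Z{\left(k \right)} = -1$
$O{\left(j \right)} = -1$
$\left(u{\left(6 \right)} + N\right) O{\left(-7 \right)} = \left(6 - \frac{11}{3}\right) \left(-1\right) = \frac{7}{3} \left(-1\right) = - \frac{7}{3}$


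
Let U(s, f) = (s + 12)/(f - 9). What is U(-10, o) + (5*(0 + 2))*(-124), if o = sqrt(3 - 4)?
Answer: -50849/41 - I/41 ≈ -1240.2 - 0.02439*I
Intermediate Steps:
o = I (o = sqrt(-1) = I ≈ 1.0*I)
U(s, f) = (12 + s)/(-9 + f)
U(-10, o) + (5*(0 + 2))*(-124) = (12 - 10)/(-9 + I) + (5*(0 + 2))*(-124) = ((-9 - I)/82)*2 + (5*2)*(-124) = (-9 - I)/41 + 10*(-124) = (-9 - I)/41 - 1240 = -1240 + (-9 - I)/41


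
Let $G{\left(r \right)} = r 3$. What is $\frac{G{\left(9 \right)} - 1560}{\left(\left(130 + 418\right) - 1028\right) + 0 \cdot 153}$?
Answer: $\frac{511}{160} \approx 3.1937$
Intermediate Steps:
$G{\left(r \right)} = 3 r$
$\frac{G{\left(9 \right)} - 1560}{\left(\left(130 + 418\right) - 1028\right) + 0 \cdot 153} = \frac{3 \cdot 9 - 1560}{\left(\left(130 + 418\right) - 1028\right) + 0 \cdot 153} = \frac{27 - 1560}{\left(548 - 1028\right) + 0} = - \frac{1533}{-480 + 0} = - \frac{1533}{-480} = \left(-1533\right) \left(- \frac{1}{480}\right) = \frac{511}{160}$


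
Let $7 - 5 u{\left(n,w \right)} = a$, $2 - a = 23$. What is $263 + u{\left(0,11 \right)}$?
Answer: $\frac{1343}{5} \approx 268.6$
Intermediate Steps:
$a = -21$ ($a = 2 - 23 = -21$)
$u{\left(n,w \right)} = \frac{28}{5}$ ($u{\left(n,w \right)} = \frac{7}{5} - - \frac{21}{5} = \frac{7}{5} + \frac{21}{5} = \frac{28}{5}$)
$263 + u{\left(0,11 \right)} = 263 + \frac{28}{5} = \frac{1343}{5}$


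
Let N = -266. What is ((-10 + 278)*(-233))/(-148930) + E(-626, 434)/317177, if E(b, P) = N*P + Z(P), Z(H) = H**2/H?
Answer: 191240092/3374083615 ≈ 0.056679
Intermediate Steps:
Z(H) = H
E(b, P) = -265*P (E(b, P) = -266*P + P = -265*P)
((-10 + 278)*(-233))/(-148930) + E(-626, 434)/317177 = ((-10 + 278)*(-233))/(-148930) - 265*434/317177 = (268*(-233))*(-1/148930) - 115010*1/317177 = -62444*(-1/148930) - 16430/45311 = 31222/74465 - 16430/45311 = 191240092/3374083615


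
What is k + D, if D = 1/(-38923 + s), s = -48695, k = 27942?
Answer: 2448222155/87618 ≈ 27942.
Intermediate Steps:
D = -1/87618 (D = 1/(-38923 - 48695) = 1/(-87618) = -1/87618 ≈ -1.1413e-5)
k + D = 27942 - 1/87618 = 2448222155/87618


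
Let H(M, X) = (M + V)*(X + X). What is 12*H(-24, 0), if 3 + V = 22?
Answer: 0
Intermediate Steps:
V = 19 (V = -3 + 22 = 19)
H(M, X) = 2*X*(19 + M) (H(M, X) = (M + 19)*(X + X) = (19 + M)*(2*X) = 2*X*(19 + M))
12*H(-24, 0) = 12*(2*0*(19 - 24)) = 12*(2*0*(-5)) = 12*0 = 0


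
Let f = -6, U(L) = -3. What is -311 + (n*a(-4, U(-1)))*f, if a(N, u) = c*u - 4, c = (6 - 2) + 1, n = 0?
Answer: -311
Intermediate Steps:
c = 5 (c = 4 + 1 = 5)
a(N, u) = -4 + 5*u (a(N, u) = 5*u - 4 = -4 + 5*u)
-311 + (n*a(-4, U(-1)))*f = -311 + (0*(-4 + 5*(-3)))*(-6) = -311 + (0*(-4 - 15))*(-6) = -311 + (0*(-19))*(-6) = -311 + 0*(-6) = -311 + 0 = -311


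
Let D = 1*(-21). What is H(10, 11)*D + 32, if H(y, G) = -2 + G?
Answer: -157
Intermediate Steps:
D = -21
H(10, 11)*D + 32 = (-2 + 11)*(-21) + 32 = 9*(-21) + 32 = -189 + 32 = -157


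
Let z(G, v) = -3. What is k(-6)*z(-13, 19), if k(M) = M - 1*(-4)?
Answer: 6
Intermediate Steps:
k(M) = 4 + M (k(M) = M + 4 = 4 + M)
k(-6)*z(-13, 19) = (4 - 6)*(-3) = -2*(-3) = 6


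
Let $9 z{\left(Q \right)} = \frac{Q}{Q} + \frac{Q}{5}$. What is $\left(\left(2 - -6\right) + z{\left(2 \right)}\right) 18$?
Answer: $\frac{734}{5} \approx 146.8$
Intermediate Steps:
$z{\left(Q \right)} = \frac{1}{9} + \frac{Q}{45}$ ($z{\left(Q \right)} = \frac{\frac{Q}{Q} + \frac{Q}{5}}{9} = \frac{1 + Q \frac{1}{5}}{9} = \frac{1 + \frac{Q}{5}}{9} = \frac{1}{9} + \frac{Q}{45}$)
$\left(\left(2 - -6\right) + z{\left(2 \right)}\right) 18 = \left(\left(2 - -6\right) + \left(\frac{1}{9} + \frac{1}{45} \cdot 2\right)\right) 18 = \left(\left(2 + 6\right) + \left(\frac{1}{9} + \frac{2}{45}\right)\right) 18 = \left(8 + \frac{7}{45}\right) 18 = \frac{367}{45} \cdot 18 = \frac{734}{5}$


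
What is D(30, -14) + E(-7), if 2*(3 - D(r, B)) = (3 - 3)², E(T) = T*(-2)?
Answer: 17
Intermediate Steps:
E(T) = -2*T
D(r, B) = 3 (D(r, B) = 3 - (3 - 3)²/2 = 3 - ½*0² = 3 - ½*0 = 3 + 0 = 3)
D(30, -14) + E(-7) = 3 - 2*(-7) = 3 + 14 = 17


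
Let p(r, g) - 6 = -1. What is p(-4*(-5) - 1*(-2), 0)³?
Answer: 125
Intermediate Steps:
p(r, g) = 5 (p(r, g) = 6 - 1 = 5)
p(-4*(-5) - 1*(-2), 0)³ = 5³ = 125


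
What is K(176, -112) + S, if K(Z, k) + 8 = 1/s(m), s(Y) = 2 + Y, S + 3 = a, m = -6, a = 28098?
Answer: 112347/4 ≈ 28087.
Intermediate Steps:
S = 28095 (S = -3 + 28098 = 28095)
K(Z, k) = -33/4 (K(Z, k) = -8 + 1/(2 - 6) = -8 + 1/(-4) = -8 - ¼ = -33/4)
K(176, -112) + S = -33/4 + 28095 = 112347/4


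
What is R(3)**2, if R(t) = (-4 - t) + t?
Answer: 16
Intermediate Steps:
R(t) = -4
R(3)**2 = (-4)**2 = 16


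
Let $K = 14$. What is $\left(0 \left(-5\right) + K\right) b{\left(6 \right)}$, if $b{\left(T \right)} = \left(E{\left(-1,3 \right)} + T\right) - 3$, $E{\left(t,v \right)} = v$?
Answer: $84$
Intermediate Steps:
$b{\left(T \right)} = T$ ($b{\left(T \right)} = \left(3 + T\right) - 3 = T$)
$\left(0 \left(-5\right) + K\right) b{\left(6 \right)} = \left(0 \left(-5\right) + 14\right) 6 = \left(0 + 14\right) 6 = 14 \cdot 6 = 84$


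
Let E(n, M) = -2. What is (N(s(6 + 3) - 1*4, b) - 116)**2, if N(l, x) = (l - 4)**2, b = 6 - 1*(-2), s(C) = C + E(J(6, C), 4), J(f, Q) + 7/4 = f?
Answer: 13225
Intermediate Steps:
J(f, Q) = -7/4 + f
s(C) = -2 + C (s(C) = C - 2 = -2 + C)
b = 8 (b = 6 + 2 = 8)
N(l, x) = (-4 + l)**2
(N(s(6 + 3) - 1*4, b) - 116)**2 = ((-4 + ((-2 + (6 + 3)) - 1*4))**2 - 116)**2 = ((-4 + ((-2 + 9) - 4))**2 - 116)**2 = ((-4 + (7 - 4))**2 - 116)**2 = ((-4 + 3)**2 - 116)**2 = ((-1)**2 - 116)**2 = (1 - 116)**2 = (-115)**2 = 13225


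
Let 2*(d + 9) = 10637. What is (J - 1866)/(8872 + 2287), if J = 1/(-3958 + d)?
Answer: -5043796/30162777 ≈ -0.16722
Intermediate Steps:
d = 10619/2 (d = -9 + (½)*10637 = -9 + 10637/2 = 10619/2 ≈ 5309.5)
J = 2/2703 (J = 1/(-3958 + 10619/2) = 1/(2703/2) = 2/2703 ≈ 0.00073992)
(J - 1866)/(8872 + 2287) = (2/2703 - 1866)/(8872 + 2287) = -5043796/2703/11159 = -5043796/2703*1/11159 = -5043796/30162777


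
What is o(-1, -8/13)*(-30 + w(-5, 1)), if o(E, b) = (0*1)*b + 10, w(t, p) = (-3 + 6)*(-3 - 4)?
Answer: -510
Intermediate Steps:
w(t, p) = -21 (w(t, p) = 3*(-7) = -21)
o(E, b) = 10 (o(E, b) = 0*b + 10 = 0 + 10 = 10)
o(-1, -8/13)*(-30 + w(-5, 1)) = 10*(-30 - 21) = 10*(-51) = -510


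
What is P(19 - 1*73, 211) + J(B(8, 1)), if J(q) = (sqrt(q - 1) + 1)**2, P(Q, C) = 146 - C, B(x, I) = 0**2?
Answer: -65 + 2*I ≈ -65.0 + 2.0*I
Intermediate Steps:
B(x, I) = 0
J(q) = (1 + sqrt(-1 + q))**2 (J(q) = (sqrt(-1 + q) + 1)**2 = (1 + sqrt(-1 + q))**2)
P(19 - 1*73, 211) + J(B(8, 1)) = (146 - 1*211) + (1 + sqrt(-1 + 0))**2 = (146 - 211) + (1 + sqrt(-1))**2 = -65 + (1 + I)**2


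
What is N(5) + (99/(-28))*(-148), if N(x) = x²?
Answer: 3838/7 ≈ 548.29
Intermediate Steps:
N(5) + (99/(-28))*(-148) = 5² + (99/(-28))*(-148) = 25 + (99*(-1/28))*(-148) = 25 - 99/28*(-148) = 25 + 3663/7 = 3838/7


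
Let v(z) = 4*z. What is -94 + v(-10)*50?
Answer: -2094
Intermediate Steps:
-94 + v(-10)*50 = -94 + (4*(-10))*50 = -94 - 40*50 = -94 - 2000 = -2094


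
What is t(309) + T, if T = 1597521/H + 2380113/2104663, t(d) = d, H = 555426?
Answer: 121966815459301/389661517146 ≈ 313.01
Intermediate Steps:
T = 1561406661187/389661517146 (T = 1597521/555426 + 2380113/2104663 = 1597521*(1/555426) + 2380113*(1/2104663) = 532507/185142 + 2380113/2104663 = 1561406661187/389661517146 ≈ 4.0071)
t(309) + T = 309 + 1561406661187/389661517146 = 121966815459301/389661517146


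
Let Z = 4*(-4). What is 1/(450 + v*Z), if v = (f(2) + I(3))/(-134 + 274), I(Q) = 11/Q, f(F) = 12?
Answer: 105/47062 ≈ 0.0022311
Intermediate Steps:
Z = -16
v = 47/420 (v = (12 + 11/3)/(-134 + 274) = (12 + 11*(⅓))/140 = (12 + 11/3)*(1/140) = (47/3)*(1/140) = 47/420 ≈ 0.11190)
1/(450 + v*Z) = 1/(450 + (47/420)*(-16)) = 1/(450 - 188/105) = 1/(47062/105) = 105/47062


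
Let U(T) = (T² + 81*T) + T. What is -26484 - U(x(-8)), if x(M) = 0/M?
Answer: -26484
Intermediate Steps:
x(M) = 0
U(T) = T² + 82*T
-26484 - U(x(-8)) = -26484 - 0*(82 + 0) = -26484 - 0*82 = -26484 - 1*0 = -26484 + 0 = -26484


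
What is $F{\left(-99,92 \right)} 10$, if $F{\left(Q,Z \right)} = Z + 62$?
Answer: $1540$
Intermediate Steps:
$F{\left(Q,Z \right)} = 62 + Z$
$F{\left(-99,92 \right)} 10 = \left(62 + 92\right) 10 = 154 \cdot 10 = 1540$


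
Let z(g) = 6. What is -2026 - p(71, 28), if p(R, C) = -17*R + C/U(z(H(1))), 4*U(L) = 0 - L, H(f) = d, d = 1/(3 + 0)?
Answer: -2401/3 ≈ -800.33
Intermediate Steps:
d = ⅓ (d = 1/3 = ⅓ ≈ 0.33333)
H(f) = ⅓
U(L) = -L/4 (U(L) = (0 - L)/4 = (-L)/4 = -L/4)
p(R, C) = -17*R - 2*C/3 (p(R, C) = -17*R + C/((-¼*6)) = -17*R + C/(-3/2) = -17*R + C*(-⅔) = -17*R - 2*C/3)
-2026 - p(71, 28) = -2026 - (-17*71 - ⅔*28) = -2026 - (-1207 - 56/3) = -2026 - 1*(-3677/3) = -2026 + 3677/3 = -2401/3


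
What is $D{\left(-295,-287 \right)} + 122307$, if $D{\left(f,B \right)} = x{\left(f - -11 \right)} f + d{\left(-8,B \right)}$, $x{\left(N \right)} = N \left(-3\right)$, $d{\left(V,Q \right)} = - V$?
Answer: $-129025$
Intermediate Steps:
$x{\left(N \right)} = - 3 N$
$D{\left(f,B \right)} = 8 + f \left(-33 - 3 f\right)$ ($D{\left(f,B \right)} = - 3 \left(f - -11\right) f - -8 = - 3 \left(f + 11\right) f + 8 = - 3 \left(11 + f\right) f + 8 = \left(-33 - 3 f\right) f + 8 = f \left(-33 - 3 f\right) + 8 = 8 + f \left(-33 - 3 f\right)$)
$D{\left(-295,-287 \right)} + 122307 = \left(8 - - 885 \left(11 - 295\right)\right) + 122307 = \left(8 - \left(-885\right) \left(-284\right)\right) + 122307 = \left(8 - 251340\right) + 122307 = -251332 + 122307 = -129025$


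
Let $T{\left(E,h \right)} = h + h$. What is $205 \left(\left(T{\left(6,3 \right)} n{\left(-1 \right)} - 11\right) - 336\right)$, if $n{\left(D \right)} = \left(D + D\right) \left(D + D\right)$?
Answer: $-66215$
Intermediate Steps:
$T{\left(E,h \right)} = 2 h$
$n{\left(D \right)} = 4 D^{2}$ ($n{\left(D \right)} = 2 D 2 D = 4 D^{2}$)
$205 \left(\left(T{\left(6,3 \right)} n{\left(-1 \right)} - 11\right) - 336\right) = 205 \left(\left(2 \cdot 3 \cdot 4 \left(-1\right)^{2} - 11\right) - 336\right) = 205 \left(\left(6 \cdot 4 \cdot 1 - 11\right) - 336\right) = 205 \left(\left(6 \cdot 4 - 11\right) - 336\right) = 205 \left(\left(24 - 11\right) - 336\right) = 205 \left(13 - 336\right) = 205 \left(-323\right) = -66215$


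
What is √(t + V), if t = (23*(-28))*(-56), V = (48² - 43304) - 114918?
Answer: 7*I*√2446 ≈ 346.2*I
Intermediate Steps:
V = -155918 (V = (2304 - 43304) - 114918 = -41000 - 114918 = -155918)
t = 36064 (t = -644*(-56) = 36064)
√(t + V) = √(36064 - 155918) = √(-119854) = 7*I*√2446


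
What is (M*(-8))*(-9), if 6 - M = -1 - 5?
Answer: 864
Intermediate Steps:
M = 12 (M = 6 - (-1 - 5) = 6 - 1*(-6) = 6 + 6 = 12)
(M*(-8))*(-9) = (12*(-8))*(-9) = -96*(-9) = 864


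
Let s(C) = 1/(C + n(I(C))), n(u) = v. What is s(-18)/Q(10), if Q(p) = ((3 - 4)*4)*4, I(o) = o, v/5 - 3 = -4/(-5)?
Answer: -1/16 ≈ -0.062500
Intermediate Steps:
v = 19 (v = 15 + 5*(-4/(-5)) = 15 + 5*(-4*(-1/5)) = 15 + 5*(4/5) = 15 + 4 = 19)
n(u) = 19
s(C) = 1/(19 + C) (s(C) = 1/(C + 19) = 1/(19 + C))
Q(p) = -16 (Q(p) = -1*4*4 = -4*4 = -16)
s(-18)/Q(10) = 1/((19 - 18)*(-16)) = -1/16/1 = 1*(-1/16) = -1/16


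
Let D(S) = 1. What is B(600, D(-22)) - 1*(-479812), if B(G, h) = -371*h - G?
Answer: 478841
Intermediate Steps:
B(G, h) = -G - 371*h
B(600, D(-22)) - 1*(-479812) = (-1*600 - 371*1) - 1*(-479812) = (-600 - 371) + 479812 = -971 + 479812 = 478841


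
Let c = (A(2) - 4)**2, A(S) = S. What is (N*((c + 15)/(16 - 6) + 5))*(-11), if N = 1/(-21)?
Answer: 253/70 ≈ 3.6143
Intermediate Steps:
c = 4 (c = (2 - 4)**2 = (-2)**2 = 4)
N = -1/21 ≈ -0.047619
(N*((c + 15)/(16 - 6) + 5))*(-11) = -((4 + 15)/(16 - 6) + 5)/21*(-11) = -(19/10 + 5)/21*(-11) = -1/21*69/10*(-11) = -23/70*(-11) = 253/70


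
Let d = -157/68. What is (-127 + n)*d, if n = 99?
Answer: 1099/17 ≈ 64.647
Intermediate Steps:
d = -157/68 (d = -157*1/68 = -157/68 ≈ -2.3088)
(-127 + n)*d = (-127 + 99)*(-157/68) = -28*(-157/68) = 1099/17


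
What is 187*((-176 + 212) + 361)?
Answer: 74239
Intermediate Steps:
187*((-176 + 212) + 361) = 187*(36 + 361) = 187*397 = 74239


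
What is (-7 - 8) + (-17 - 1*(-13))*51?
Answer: -219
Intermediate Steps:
(-7 - 8) + (-17 - 1*(-13))*51 = -15 + (-17 + 13)*51 = -15 - 4*51 = -15 - 204 = -219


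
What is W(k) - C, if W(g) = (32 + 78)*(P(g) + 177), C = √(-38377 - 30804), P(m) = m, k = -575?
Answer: -43780 - I*√69181 ≈ -43780.0 - 263.02*I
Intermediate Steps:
C = I*√69181 (C = √(-69181) = I*√69181 ≈ 263.02*I)
W(g) = 19470 + 110*g (W(g) = (32 + 78)*(g + 177) = 110*(177 + g) = 19470 + 110*g)
W(k) - C = (19470 + 110*(-575)) - I*√69181 = (19470 - 63250) - I*√69181 = -43780 - I*√69181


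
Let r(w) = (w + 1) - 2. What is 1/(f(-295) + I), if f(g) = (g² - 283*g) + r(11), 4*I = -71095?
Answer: 4/610985 ≈ 6.5468e-6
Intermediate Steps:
r(w) = -1 + w (r(w) = (1 + w) - 2 = -1 + w)
I = -71095/4 (I = (¼)*(-71095) = -71095/4 ≈ -17774.)
f(g) = 10 + g² - 283*g (f(g) = (g² - 283*g) + (-1 + 11) = (g² - 283*g) + 10 = 10 + g² - 283*g)
1/(f(-295) + I) = 1/((10 + (-295)² - 283*(-295)) - 71095/4) = 1/((10 + 87025 + 83485) - 71095/4) = 1/(170520 - 71095/4) = 1/(610985/4) = 4/610985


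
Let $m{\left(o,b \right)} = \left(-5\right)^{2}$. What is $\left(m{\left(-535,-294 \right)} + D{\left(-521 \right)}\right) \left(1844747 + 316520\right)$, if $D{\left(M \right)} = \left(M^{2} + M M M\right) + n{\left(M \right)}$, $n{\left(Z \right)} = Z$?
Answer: $-305062439376872$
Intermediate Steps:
$m{\left(o,b \right)} = 25$
$D{\left(M \right)} = M + M^{2} + M^{3}$ ($D{\left(M \right)} = \left(M^{2} + M M M\right) + M = \left(M^{2} + M^{2} M\right) + M = \left(M^{2} + M^{3}\right) + M = M + M^{2} + M^{3}$)
$\left(m{\left(-535,-294 \right)} + D{\left(-521 \right)}\right) \left(1844747 + 316520\right) = \left(25 - 521 \left(1 - 521 + \left(-521\right)^{2}\right)\right) \left(1844747 + 316520\right) = \left(25 - 521 \left(1 - 521 + 271441\right)\right) 2161267 = \left(25 - 141149841\right) 2161267 = \left(-141149816\right) 2161267 = -305062439376872$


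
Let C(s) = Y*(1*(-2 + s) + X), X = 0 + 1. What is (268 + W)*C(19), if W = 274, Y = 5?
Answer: 48780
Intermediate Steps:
X = 1
C(s) = -5 + 5*s (C(s) = 5*(1*(-2 + s) + 1) = 5*((-2 + s) + 1) = 5*(-1 + s) = -5 + 5*s)
(268 + W)*C(19) = (268 + 274)*(-5 + 5*19) = 542*(-5 + 95) = 542*90 = 48780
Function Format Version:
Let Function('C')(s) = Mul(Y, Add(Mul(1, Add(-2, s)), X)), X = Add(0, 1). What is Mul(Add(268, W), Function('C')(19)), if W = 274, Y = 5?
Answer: 48780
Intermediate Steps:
X = 1
Function('C')(s) = Add(-5, Mul(5, s)) (Function('C')(s) = Mul(5, Add(Mul(1, Add(-2, s)), 1)) = Mul(5, Add(Add(-2, s), 1)) = Mul(5, Add(-1, s)) = Add(-5, Mul(5, s)))
Mul(Add(268, W), Function('C')(19)) = Mul(Add(268, 274), Add(-5, Mul(5, 19))) = Mul(542, Add(-5, 95)) = Mul(542, 90) = 48780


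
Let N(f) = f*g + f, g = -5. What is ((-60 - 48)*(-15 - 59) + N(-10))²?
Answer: 64513024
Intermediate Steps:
N(f) = -4*f (N(f) = f*(-5) + f = -5*f + f = -4*f)
((-60 - 48)*(-15 - 59) + N(-10))² = ((-60 - 48)*(-15 - 59) - 4*(-10))² = (-108*(-74) + 40)² = (7992 + 40)² = 8032² = 64513024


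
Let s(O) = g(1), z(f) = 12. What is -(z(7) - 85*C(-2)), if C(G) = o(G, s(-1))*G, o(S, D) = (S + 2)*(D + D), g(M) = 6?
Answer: -12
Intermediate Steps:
s(O) = 6
o(S, D) = 2*D*(2 + S) (o(S, D) = (2 + S)*(2*D) = 2*D*(2 + S))
C(G) = G*(24 + 12*G) (C(G) = (2*6*(2 + G))*G = (24 + 12*G)*G = G*(24 + 12*G))
-(z(7) - 85*C(-2)) = -(12 - 1020*(-2)*(2 - 2)) = -(12 - 1020*(-2)*0) = -(12 - 85*0) = -(12 + 0) = -1*12 = -12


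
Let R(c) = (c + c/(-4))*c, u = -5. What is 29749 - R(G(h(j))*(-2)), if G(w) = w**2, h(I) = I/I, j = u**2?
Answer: 29746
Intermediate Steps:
j = 25 (j = (-5)**2 = 25)
h(I) = 1
R(c) = 3*c**2/4 (R(c) = (c + c*(-1/4))*c = (c - c/4)*c = (3*c/4)*c = 3*c**2/4)
29749 - R(G(h(j))*(-2)) = 29749 - 3*(1**2*(-2))**2/4 = 29749 - 3*(1*(-2))**2/4 = 29749 - 3*(-2)**2/4 = 29749 - 3*4/4 = 29749 - 1*3 = 29749 - 3 = 29746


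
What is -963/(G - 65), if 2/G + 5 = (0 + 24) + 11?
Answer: 14445/974 ≈ 14.831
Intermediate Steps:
G = 1/15 (G = 2/(-5 + ((0 + 24) + 11)) = 2/(-5 + (24 + 11)) = 2/(-5 + 35) = 2/30 = 2*(1/30) = 1/15 ≈ 0.066667)
-963/(G - 65) = -963/(1/15 - 65) = -963/(-974/15) = -963*(-15/974) = 14445/974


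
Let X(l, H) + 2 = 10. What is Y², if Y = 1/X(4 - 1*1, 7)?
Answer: 1/64 ≈ 0.015625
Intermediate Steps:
X(l, H) = 8 (X(l, H) = -2 + 10 = 8)
Y = ⅛ (Y = 1/8 = ⅛ ≈ 0.12500)
Y² = (⅛)² = 1/64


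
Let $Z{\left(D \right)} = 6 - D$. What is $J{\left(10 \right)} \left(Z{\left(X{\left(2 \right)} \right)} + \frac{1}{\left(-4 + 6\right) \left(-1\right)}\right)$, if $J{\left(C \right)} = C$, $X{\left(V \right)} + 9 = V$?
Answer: $125$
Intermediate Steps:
$X{\left(V \right)} = -9 + V$
$J{\left(10 \right)} \left(Z{\left(X{\left(2 \right)} \right)} + \frac{1}{\left(-4 + 6\right) \left(-1\right)}\right) = 10 \left(\left(6 - \left(-9 + 2\right)\right) + \frac{1}{\left(-4 + 6\right) \left(-1\right)}\right) = 10 \left(\left(6 - -7\right) + \frac{1}{2 \left(-1\right)}\right) = 10 \left(\left(6 + 7\right) + \frac{1}{-2}\right) = 10 \left(13 - \frac{1}{2}\right) = 10 \cdot \frac{25}{2} = 125$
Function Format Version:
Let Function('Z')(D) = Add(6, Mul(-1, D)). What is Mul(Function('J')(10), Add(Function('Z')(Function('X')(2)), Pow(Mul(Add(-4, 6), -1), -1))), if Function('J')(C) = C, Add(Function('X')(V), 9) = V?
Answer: 125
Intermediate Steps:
Function('X')(V) = Add(-9, V)
Mul(Function('J')(10), Add(Function('Z')(Function('X')(2)), Pow(Mul(Add(-4, 6), -1), -1))) = Mul(10, Add(Add(6, Mul(-1, Add(-9, 2))), Pow(Mul(Add(-4, 6), -1), -1))) = Mul(10, Add(Add(6, Mul(-1, -7)), Pow(Mul(2, -1), -1))) = Mul(10, Add(Add(6, 7), Pow(-2, -1))) = Mul(10, Add(13, Rational(-1, 2))) = Mul(10, Rational(25, 2)) = 125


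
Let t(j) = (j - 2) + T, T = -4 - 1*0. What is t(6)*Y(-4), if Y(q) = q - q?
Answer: 0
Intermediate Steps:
T = -4 (T = -4 + 0 = -4)
Y(q) = 0
t(j) = -6 + j (t(j) = (j - 2) - 4 = (-2 + j) - 4 = -6 + j)
t(6)*Y(-4) = (-6 + 6)*0 = 0*0 = 0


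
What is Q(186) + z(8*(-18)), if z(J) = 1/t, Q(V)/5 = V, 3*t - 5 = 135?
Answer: 130203/140 ≈ 930.02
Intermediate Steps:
t = 140/3 (t = 5/3 + (1/3)*135 = 5/3 + 45 = 140/3 ≈ 46.667)
Q(V) = 5*V
z(J) = 3/140 (z(J) = 1/(140/3) = 3/140)
Q(186) + z(8*(-18)) = 5*186 + 3/140 = 930 + 3/140 = 130203/140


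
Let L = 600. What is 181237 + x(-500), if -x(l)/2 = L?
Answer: 180037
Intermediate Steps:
x(l) = -1200 (x(l) = -2*600 = -1200)
181237 + x(-500) = 181237 - 1200 = 180037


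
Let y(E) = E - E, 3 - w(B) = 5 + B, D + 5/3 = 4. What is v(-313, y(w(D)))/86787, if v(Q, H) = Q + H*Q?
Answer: -313/86787 ≈ -0.0036065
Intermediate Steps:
D = 7/3 (D = -5/3 + 4 = 7/3 ≈ 2.3333)
w(B) = -2 - B (w(B) = 3 - (5 + B) = 3 + (-5 - B) = -2 - B)
y(E) = 0
v(-313, y(w(D)))/86787 = -313*(1 + 0)/86787 = -313*1*(1/86787) = -313*1/86787 = -313/86787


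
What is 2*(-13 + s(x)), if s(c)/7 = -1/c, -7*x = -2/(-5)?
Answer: 219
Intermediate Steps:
x = -2/35 (x = -(-2)/(7*(-5)) = -(-2)*(-1)/(7*5) = -⅐*⅖ = -2/35 ≈ -0.057143)
s(c) = -7/c (s(c) = 7*(-1/c) = -7/c)
2*(-13 + s(x)) = 2*(-13 - 7/(-2/35)) = 2*(-13 - 7*(-35/2)) = 2*(-13 + 245/2) = 2*(219/2) = 219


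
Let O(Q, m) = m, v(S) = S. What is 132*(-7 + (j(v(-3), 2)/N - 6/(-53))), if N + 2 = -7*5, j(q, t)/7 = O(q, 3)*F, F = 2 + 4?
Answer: -2664156/1961 ≈ -1358.6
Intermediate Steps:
F = 6
j(q, t) = 126 (j(q, t) = 7*(3*6) = 7*18 = 126)
N = -37 (N = -2 - 7*5 = -2 - 35 = -37)
132*(-7 + (j(v(-3), 2)/N - 6/(-53))) = 132*(-7 + (126/(-37) - 6/(-53))) = 132*(-7 + (126*(-1/37) - 6*(-1/53))) = 132*(-7 + (-126/37 + 6/53)) = 132*(-7 - 6456/1961) = 132*(-20183/1961) = -2664156/1961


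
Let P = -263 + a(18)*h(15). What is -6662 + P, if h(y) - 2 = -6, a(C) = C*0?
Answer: -6925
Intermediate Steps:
a(C) = 0
h(y) = -4 (h(y) = 2 - 6 = -4)
P = -263 (P = -263 + 0*(-4) = -263 + 0 = -263)
-6662 + P = -6662 - 263 = -6925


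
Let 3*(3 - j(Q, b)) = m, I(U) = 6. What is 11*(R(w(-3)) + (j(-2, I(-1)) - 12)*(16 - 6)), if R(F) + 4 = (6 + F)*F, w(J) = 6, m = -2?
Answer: -506/3 ≈ -168.67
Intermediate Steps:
j(Q, b) = 11/3 (j(Q, b) = 3 - ⅓*(-2) = 3 + ⅔ = 11/3)
R(F) = -4 + F*(6 + F) (R(F) = -4 + (6 + F)*F = -4 + F*(6 + F))
11*(R(w(-3)) + (j(-2, I(-1)) - 12)*(16 - 6)) = 11*((-4 + 6² + 6*6) + (11/3 - 12)*(16 - 6)) = 11*((-4 + 36 + 36) - 25/3*10) = 11*(68 - 250/3) = 11*(-46/3) = -506/3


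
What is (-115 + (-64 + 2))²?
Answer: 31329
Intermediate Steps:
(-115 + (-64 + 2))² = (-115 - 62)² = (-177)² = 31329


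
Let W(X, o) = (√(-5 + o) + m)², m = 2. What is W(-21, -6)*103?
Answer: -721 + 412*I*√11 ≈ -721.0 + 1366.4*I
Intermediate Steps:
W(X, o) = (2 + √(-5 + o))² (W(X, o) = (√(-5 + o) + 2)² = (2 + √(-5 + o))²)
W(-21, -6)*103 = (2 + √(-5 - 6))²*103 = (2 + √(-11))²*103 = (2 + I*√11)²*103 = 103*(2 + I*√11)²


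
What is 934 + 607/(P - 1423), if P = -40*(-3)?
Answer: 1216395/1303 ≈ 933.53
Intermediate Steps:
P = 120
934 + 607/(P - 1423) = 934 + 607/(120 - 1423) = 934 + 607/(-1303) = 934 + 607*(-1/1303) = 934 - 607/1303 = 1216395/1303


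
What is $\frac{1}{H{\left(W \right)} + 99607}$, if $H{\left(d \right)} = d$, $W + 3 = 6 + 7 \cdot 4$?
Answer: $\frac{1}{99638} \approx 1.0036 \cdot 10^{-5}$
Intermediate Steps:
$W = 31$ ($W = -3 + \left(6 + 7 \cdot 4\right) = -3 + \left(6 + 28\right) = -3 + 34 = 31$)
$\frac{1}{H{\left(W \right)} + 99607} = \frac{1}{31 + 99607} = \frac{1}{99638}$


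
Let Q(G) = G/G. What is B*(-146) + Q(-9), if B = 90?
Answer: -13139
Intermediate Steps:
Q(G) = 1
B*(-146) + Q(-9) = 90*(-146) + 1 = -13140 + 1 = -13139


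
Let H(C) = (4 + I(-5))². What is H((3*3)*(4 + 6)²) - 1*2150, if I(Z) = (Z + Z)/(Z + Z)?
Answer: -2125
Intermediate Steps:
I(Z) = 1 (I(Z) = (2*Z)/((2*Z)) = (2*Z)*(1/(2*Z)) = 1)
H(C) = 25 (H(C) = (4 + 1)² = 5² = 25)
H((3*3)*(4 + 6)²) - 1*2150 = 25 - 1*2150 = 25 - 2150 = -2125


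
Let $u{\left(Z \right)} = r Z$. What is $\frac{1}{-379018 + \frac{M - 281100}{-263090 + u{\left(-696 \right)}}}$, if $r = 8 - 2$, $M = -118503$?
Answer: $- \frac{267266}{101298225185} \approx -2.6384 \cdot 10^{-6}$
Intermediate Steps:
$r = 6$
$u{\left(Z \right)} = 6 Z$
$\frac{1}{-379018 + \frac{M - 281100}{-263090 + u{\left(-696 \right)}}} = \frac{1}{-379018 + \frac{-118503 - 281100}{-263090 + 6 \left(-696\right)}} = \frac{1}{-379018 - \frac{399603}{-263090 - 4176}} = \frac{1}{-379018 - \frac{399603}{-267266}} = \frac{1}{-379018 - - \frac{399603}{267266}} = \frac{1}{-379018 + \frac{399603}{267266}} = \frac{1}{- \frac{101298225185}{267266}} = - \frac{267266}{101298225185}$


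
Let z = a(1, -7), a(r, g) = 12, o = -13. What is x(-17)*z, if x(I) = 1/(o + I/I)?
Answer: -1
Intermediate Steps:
z = 12
x(I) = -1/12 (x(I) = 1/(-13 + I/I) = 1/(-13 + 1) = 1/(-12) = -1/12)
x(-17)*z = -1/12*12 = -1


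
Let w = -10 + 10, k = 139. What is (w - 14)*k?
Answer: -1946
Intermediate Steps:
w = 0
(w - 14)*k = (0 - 14)*139 = -14*139 = -1946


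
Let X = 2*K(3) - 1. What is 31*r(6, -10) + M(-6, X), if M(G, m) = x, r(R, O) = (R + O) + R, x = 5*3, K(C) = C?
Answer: 77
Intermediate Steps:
x = 15
r(R, O) = O + 2*R (r(R, O) = (O + R) + R = O + 2*R)
X = 5 (X = 2*3 - 1 = 6 - 1 = 5)
M(G, m) = 15
31*r(6, -10) + M(-6, X) = 31*(-10 + 2*6) + 15 = 31*(-10 + 12) + 15 = 31*2 + 15 = 62 + 15 = 77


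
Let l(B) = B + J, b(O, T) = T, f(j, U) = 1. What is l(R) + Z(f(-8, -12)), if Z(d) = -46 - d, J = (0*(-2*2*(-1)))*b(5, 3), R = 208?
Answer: 161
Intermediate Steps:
J = 0 (J = (0*(-2*2*(-1)))*3 = (0*(-4*(-1)))*3 = (0*4)*3 = 0*3 = 0)
l(B) = B (l(B) = B + 0 = B)
l(R) + Z(f(-8, -12)) = 208 + (-46 - 1*1) = 208 + (-46 - 1) = 208 - 47 = 161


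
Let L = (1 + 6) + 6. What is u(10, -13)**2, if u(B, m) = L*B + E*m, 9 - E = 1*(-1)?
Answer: 0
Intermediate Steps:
E = 10 (E = 9 - (-1) = 9 - 1*(-1) = 9 + 1 = 10)
L = 13 (L = 7 + 6 = 13)
u(B, m) = 10*m + 13*B (u(B, m) = 13*B + 10*m = 10*m + 13*B)
u(10, -13)**2 = (10*(-13) + 13*10)**2 = (-130 + 130)**2 = 0**2 = 0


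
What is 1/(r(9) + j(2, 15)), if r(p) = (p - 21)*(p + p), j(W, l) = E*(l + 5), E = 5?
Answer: -1/116 ≈ -0.0086207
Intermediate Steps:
j(W, l) = 25 + 5*l (j(W, l) = 5*(l + 5) = 5*(5 + l) = 25 + 5*l)
r(p) = 2*p*(-21 + p) (r(p) = (-21 + p)*(2*p) = 2*p*(-21 + p))
1/(r(9) + j(2, 15)) = 1/(2*9*(-21 + 9) + (25 + 5*15)) = 1/(2*9*(-12) + (25 + 75)) = 1/(-216 + 100) = 1/(-116) = -1/116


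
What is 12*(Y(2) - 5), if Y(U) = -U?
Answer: -84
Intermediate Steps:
12*(Y(2) - 5) = 12*(-1*2 - 5) = 12*(-2 - 5) = 12*(-7) = -84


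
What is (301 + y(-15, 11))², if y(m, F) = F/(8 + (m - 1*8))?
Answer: 20286016/225 ≈ 90160.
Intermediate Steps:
y(m, F) = F/m (y(m, F) = F/(8 + (m - 8)) = F/(8 + (-8 + m)) = F/m)
(301 + y(-15, 11))² = (301 + 11/(-15))² = (301 + 11*(-1/15))² = (301 - 11/15)² = (4504/15)² = 20286016/225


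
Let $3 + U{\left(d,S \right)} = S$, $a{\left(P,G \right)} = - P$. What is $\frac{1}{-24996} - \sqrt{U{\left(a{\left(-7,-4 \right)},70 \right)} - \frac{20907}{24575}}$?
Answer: $- \frac{1}{24996} - \frac{\sqrt{1597982494}}{4915} \approx -8.1333$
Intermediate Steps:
$U{\left(d,S \right)} = -3 + S$
$\frac{1}{-24996} - \sqrt{U{\left(a{\left(-7,-4 \right)},70 \right)} - \frac{20907}{24575}} = \frac{1}{-24996} - \sqrt{\left(-3 + 70\right) - \frac{20907}{24575}} = - \frac{1}{24996} - \sqrt{67 - \frac{20907}{24575}} = - \frac{1}{24996} - \sqrt{\frac{1625618}{24575}} = - \frac{1}{24996} - \frac{\sqrt{1597982494}}{4915}$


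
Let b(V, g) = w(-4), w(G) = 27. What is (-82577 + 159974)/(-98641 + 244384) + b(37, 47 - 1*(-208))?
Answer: 1337486/48581 ≈ 27.531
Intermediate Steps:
b(V, g) = 27
(-82577 + 159974)/(-98641 + 244384) + b(37, 47 - 1*(-208)) = (-82577 + 159974)/(-98641 + 244384) + 27 = 77397/145743 + 27 = 77397*(1/145743) + 27 = 25799/48581 + 27 = 1337486/48581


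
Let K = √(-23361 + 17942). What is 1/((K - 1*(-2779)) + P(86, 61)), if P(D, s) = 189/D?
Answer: 20569738/57248586413 - 7396*I*√5419/57248586413 ≈ 0.00035931 - 9.5102e-6*I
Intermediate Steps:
K = I*√5419 (K = √(-5419) = I*√5419 ≈ 73.614*I)
1/((K - 1*(-2779)) + P(86, 61)) = 1/((I*√5419 - 1*(-2779)) + 189/86) = 1/((I*√5419 + 2779) + 189*(1/86)) = 1/((2779 + I*√5419) + 189/86) = 1/(239183/86 + I*√5419)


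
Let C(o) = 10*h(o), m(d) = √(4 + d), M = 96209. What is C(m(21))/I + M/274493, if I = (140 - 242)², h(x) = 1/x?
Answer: 500753711/1427912586 ≈ 0.35069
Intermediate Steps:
C(o) = 10/o
I = 10404 (I = (-102)² = 10404)
C(m(21))/I + M/274493 = (10/(√(4 + 21)))/10404 + 96209/274493 = (10/(√25))*(1/10404) + 96209*(1/274493) = (10/5)*(1/10404) + 96209/274493 = (10*(⅕))*(1/10404) + 96209/274493 = 2*(1/10404) + 96209/274493 = 1/5202 + 96209/274493 = 500753711/1427912586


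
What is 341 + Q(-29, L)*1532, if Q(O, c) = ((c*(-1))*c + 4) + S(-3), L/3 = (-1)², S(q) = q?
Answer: -11915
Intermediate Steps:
L = 3 (L = 3*(-1)² = 3*1 = 3)
Q(O, c) = 1 - c² (Q(O, c) = ((c*(-1))*c + 4) - 3 = ((-c)*c + 4) - 3 = (-c² + 4) - 3 = (4 - c²) - 3 = 1 - c²)
341 + Q(-29, L)*1532 = 341 + (1 - 1*3²)*1532 = 341 + (1 - 1*9)*1532 = 341 + (1 - 9)*1532 = 341 - 8*1532 = 341 - 12256 = -11915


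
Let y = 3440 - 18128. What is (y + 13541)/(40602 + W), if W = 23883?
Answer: -1147/64485 ≈ -0.017787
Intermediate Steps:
y = -14688
(y + 13541)/(40602 + W) = (-14688 + 13541)/(40602 + 23883) = -1147/64485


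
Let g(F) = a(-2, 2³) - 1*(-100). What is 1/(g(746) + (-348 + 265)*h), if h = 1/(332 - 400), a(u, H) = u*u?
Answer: 68/7155 ≈ 0.0095038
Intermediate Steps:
a(u, H) = u²
g(F) = 104 (g(F) = (-2)² - 1*(-100) = 4 + 100 = 104)
h = -1/68 (h = 1/(-68) = -1/68 ≈ -0.014706)
1/(g(746) + (-348 + 265)*h) = 1/(104 + (-348 + 265)*(-1/68)) = 1/(104 - 83*(-1/68)) = 1/(104 + 83/68) = 1/(7155/68) = 68/7155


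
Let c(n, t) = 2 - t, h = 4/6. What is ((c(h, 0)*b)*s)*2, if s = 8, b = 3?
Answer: 96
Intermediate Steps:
h = ⅔ (h = 4*(⅙) = ⅔ ≈ 0.66667)
((c(h, 0)*b)*s)*2 = (((2 - 1*0)*3)*8)*2 = (((2 + 0)*3)*8)*2 = ((2*3)*8)*2 = (6*8)*2 = 48*2 = 96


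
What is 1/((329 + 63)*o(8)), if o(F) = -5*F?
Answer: -1/15680 ≈ -6.3775e-5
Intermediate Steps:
1/((329 + 63)*o(8)) = 1/((329 + 63)*((-5*8))) = 1/(392*(-40)) = (1/392)*(-1/40) = -1/15680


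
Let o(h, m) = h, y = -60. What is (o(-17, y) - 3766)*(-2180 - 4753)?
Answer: 26227539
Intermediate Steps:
(o(-17, y) - 3766)*(-2180 - 4753) = (-17 - 3766)*(-2180 - 4753) = -3783*(-6933) = 26227539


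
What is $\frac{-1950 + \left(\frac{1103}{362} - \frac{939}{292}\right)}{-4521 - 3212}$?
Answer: $\frac{103070321}{408704516} \approx 0.25219$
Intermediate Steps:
$\frac{-1950 + \left(\frac{1103}{362} - \frac{939}{292}\right)}{-4521 - 3212} = \frac{-1950 + \left(1103 \cdot \frac{1}{362} - \frac{939}{292}\right)}{-4521 - 3212} = \frac{-1950 + \left(\frac{1103}{362} - \frac{939}{292}\right)}{-7733} = \left(-1950 - \frac{8921}{52852}\right) \left(- \frac{1}{7733}\right) = \left(- \frac{103070321}{52852}\right) \left(- \frac{1}{7733}\right) = \frac{103070321}{408704516}$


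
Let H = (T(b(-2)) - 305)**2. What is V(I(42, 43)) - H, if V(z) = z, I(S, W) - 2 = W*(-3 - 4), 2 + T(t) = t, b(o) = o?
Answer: -95780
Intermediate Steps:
T(t) = -2 + t
I(S, W) = 2 - 7*W (I(S, W) = 2 + W*(-3 - 4) = 2 + W*(-7) = 2 - 7*W)
H = 95481 (H = ((-2 - 2) - 305)**2 = (-4 - 305)**2 = (-309)**2 = 95481)
V(I(42, 43)) - H = (2 - 7*43) - 1*95481 = (2 - 301) - 95481 = -299 - 95481 = -95780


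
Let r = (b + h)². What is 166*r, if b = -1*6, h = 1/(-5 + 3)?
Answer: 14027/2 ≈ 7013.5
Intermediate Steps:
h = -½ (h = 1/(-2) = -½ ≈ -0.50000)
b = -6
r = 169/4 (r = (-6 - ½)² = (-13/2)² = 169/4 ≈ 42.250)
166*r = 166*(169/4) = 14027/2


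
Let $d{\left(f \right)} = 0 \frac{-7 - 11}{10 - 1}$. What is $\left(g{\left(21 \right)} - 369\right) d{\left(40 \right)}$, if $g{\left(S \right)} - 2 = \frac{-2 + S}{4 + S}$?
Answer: $0$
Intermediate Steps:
$g{\left(S \right)} = 2 + \frac{-2 + S}{4 + S}$
$d{\left(f \right)} = 0$ ($d{\left(f \right)} = 0 \left(- \frac{18}{9}\right) = 0 \left(\left(-18\right) \frac{1}{9}\right) = 0 \left(-2\right) = 0$)
$\left(g{\left(21 \right)} - 369\right) d{\left(40 \right)} = \left(\frac{3 \left(2 + 21\right)}{4 + 21} - 369\right) 0 = \left(3 \cdot \frac{1}{25} \cdot 23 - 369\right) 0 = \left(\frac{69}{25} - 369\right) 0 = \left(- \frac{9156}{25}\right) 0 = 0$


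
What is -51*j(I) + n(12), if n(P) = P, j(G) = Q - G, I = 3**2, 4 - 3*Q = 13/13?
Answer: 420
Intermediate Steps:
Q = 1 (Q = 4/3 - 13/(3*13) = 4/3 - 1/3*1 = 4/3 - 1/3 = 1)
I = 9
j(G) = 1 - G
-51*j(I) + n(12) = -51*(1 - 1*9) + 12 = -51*(1 - 9) + 12 = -51*(-8) + 12 = 408 + 12 = 420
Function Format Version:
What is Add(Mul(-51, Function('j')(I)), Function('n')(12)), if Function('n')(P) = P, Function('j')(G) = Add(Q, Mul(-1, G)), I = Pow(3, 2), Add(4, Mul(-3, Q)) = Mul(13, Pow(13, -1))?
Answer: 420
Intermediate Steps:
Q = 1 (Q = Add(Rational(4, 3), Mul(Rational(-1, 3), Mul(13, Pow(13, -1)))) = Add(Rational(4, 3), Mul(Rational(-1, 3), Mul(13, Rational(1, 13)))) = Add(Rational(4, 3), Mul(Rational(-1, 3), 1)) = Add(Rational(4, 3), Rational(-1, 3)) = 1)
I = 9
Function('j')(G) = Add(1, Mul(-1, G))
Add(Mul(-51, Function('j')(I)), Function('n')(12)) = Add(Mul(-51, Add(1, Mul(-1, 9))), 12) = Add(Mul(-51, Add(1, -9)), 12) = Add(Mul(-51, -8), 12) = Add(408, 12) = 420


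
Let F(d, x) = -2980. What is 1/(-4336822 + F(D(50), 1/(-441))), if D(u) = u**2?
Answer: -1/4339802 ≈ -2.3043e-7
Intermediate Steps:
1/(-4336822 + F(D(50), 1/(-441))) = 1/(-4336822 - 2980) = 1/(-4339802) = -1/4339802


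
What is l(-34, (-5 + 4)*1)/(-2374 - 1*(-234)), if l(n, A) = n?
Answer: 17/1070 ≈ 0.015888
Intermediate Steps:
l(-34, (-5 + 4)*1)/(-2374 - 1*(-234)) = -34/(-2374 - 1*(-234)) = -34/(-2374 + 234) = -34/(-2140) = -34*(-1/2140) = 17/1070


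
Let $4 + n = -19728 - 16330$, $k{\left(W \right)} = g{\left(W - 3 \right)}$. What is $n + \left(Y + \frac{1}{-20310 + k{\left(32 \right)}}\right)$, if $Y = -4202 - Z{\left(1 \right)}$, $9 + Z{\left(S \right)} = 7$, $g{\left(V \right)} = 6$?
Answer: $- \frac{817479649}{20304} \approx -40262.0$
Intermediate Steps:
$Z{\left(S \right)} = -2$ ($Z{\left(S \right)} = -9 + 7 = -2$)
$k{\left(W \right)} = 6$
$n = -36062$ ($n = -4 - 36058 = -36062$)
$Y = -4200$ ($Y = -4202 - -2 = -4202 + 2 = -4200$)
$n + \left(Y + \frac{1}{-20310 + k{\left(32 \right)}}\right) = -36062 - \left(4200 - \frac{1}{-20310 + 6}\right) = -36062 - \left(4200 - \frac{1}{-20304}\right) = -36062 - \frac{85276801}{20304} = - \frac{817479649}{20304}$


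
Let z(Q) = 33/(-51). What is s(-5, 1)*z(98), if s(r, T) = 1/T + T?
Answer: -22/17 ≈ -1.2941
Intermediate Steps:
z(Q) = -11/17 (z(Q) = 33*(-1/51) = -11/17)
s(r, T) = T + 1/T
s(-5, 1)*z(98) = (1 + 1/1)*(-11/17) = (1 + 1)*(-11/17) = 2*(-11/17) = -22/17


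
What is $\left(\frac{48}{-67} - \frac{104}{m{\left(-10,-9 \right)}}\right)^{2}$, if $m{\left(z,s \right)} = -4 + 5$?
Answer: $\frac{49224256}{4489} \approx 10966.0$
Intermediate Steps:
$m{\left(z,s \right)} = 1$
$\left(\frac{48}{-67} - \frac{104}{m{\left(-10,-9 \right)}}\right)^{2} = \left(\frac{48}{-67} - \frac{104}{1}\right)^{2} = \left(48 \left(- \frac{1}{67}\right) - 104\right)^{2} = \left(- \frac{48}{67} - 104\right)^{2} = \left(- \frac{7016}{67}\right)^{2} = \frac{49224256}{4489}$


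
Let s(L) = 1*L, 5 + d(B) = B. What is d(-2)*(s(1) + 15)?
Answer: -112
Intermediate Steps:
d(B) = -5 + B
s(L) = L
d(-2)*(s(1) + 15) = (-5 - 2)*(1 + 15) = -7*16 = -112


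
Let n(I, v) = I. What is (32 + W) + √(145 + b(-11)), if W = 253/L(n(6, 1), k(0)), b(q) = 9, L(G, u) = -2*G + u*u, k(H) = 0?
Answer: 131/12 + √154 ≈ 23.326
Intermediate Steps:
L(G, u) = u² - 2*G (L(G, u) = -2*G + u² = u² - 2*G)
W = -253/12 (W = 253/(0² - 2*6) = 253/(0 - 12) = 253/(-12) = 253*(-1/12) = -253/12 ≈ -21.083)
(32 + W) + √(145 + b(-11)) = (32 - 253/12) + √(145 + 9) = 131/12 + √154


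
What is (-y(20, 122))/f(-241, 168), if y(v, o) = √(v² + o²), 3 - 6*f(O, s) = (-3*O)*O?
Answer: -2*√3821/29041 ≈ -0.0042570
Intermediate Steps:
f(O, s) = ½ + O²/2 (f(O, s) = ½ - (-3*O)*O/6 = ½ - (-1)*O²/2 = ½ + O²/2)
y(v, o) = √(o² + v²)
(-y(20, 122))/f(-241, 168) = (-√(122² + 20²))/(½ + (½)*(-241)²) = (-√(14884 + 400))/(½ + (½)*58081) = (-√15284)/(½ + 58081/2) = -2*√3821/29041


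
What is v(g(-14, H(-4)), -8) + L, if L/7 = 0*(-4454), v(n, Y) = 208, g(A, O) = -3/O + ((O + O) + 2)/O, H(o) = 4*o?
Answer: 208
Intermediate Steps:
g(A, O) = -3/O + (2 + 2*O)/O (g(A, O) = -3/O + (2*O + 2)/O = -3/O + (2 + 2*O)/O)
L = 0 (L = 7*(0*(-4454)) = 7*0 = 0)
v(g(-14, H(-4)), -8) + L = 208 + 0 = 208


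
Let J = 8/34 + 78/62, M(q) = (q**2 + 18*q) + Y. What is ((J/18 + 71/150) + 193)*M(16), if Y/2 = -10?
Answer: 12026291512/118575 ≈ 1.0142e+5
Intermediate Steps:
Y = -20 (Y = 2*(-10) = -20)
M(q) = -20 + q**2 + 18*q (M(q) = (q**2 + 18*q) - 20 = -20 + q**2 + 18*q)
J = 787/527 (J = 8*(1/34) + 78*(1/62) = 4/17 + 39/31 = 787/527 ≈ 1.4934)
((J/18 + 71/150) + 193)*M(16) = (((787/527)/18 + 71/150) + 193)*(-20 + 16**2 + 18*16) = (((787/527)*(1/18) + 71*(1/150)) + 193)*(-20 + 256 + 288) = ((787/9486 + 71/150) + 193)*524 = (65963/118575 + 193)*524 = (22950938/118575)*524 = 12026291512/118575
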